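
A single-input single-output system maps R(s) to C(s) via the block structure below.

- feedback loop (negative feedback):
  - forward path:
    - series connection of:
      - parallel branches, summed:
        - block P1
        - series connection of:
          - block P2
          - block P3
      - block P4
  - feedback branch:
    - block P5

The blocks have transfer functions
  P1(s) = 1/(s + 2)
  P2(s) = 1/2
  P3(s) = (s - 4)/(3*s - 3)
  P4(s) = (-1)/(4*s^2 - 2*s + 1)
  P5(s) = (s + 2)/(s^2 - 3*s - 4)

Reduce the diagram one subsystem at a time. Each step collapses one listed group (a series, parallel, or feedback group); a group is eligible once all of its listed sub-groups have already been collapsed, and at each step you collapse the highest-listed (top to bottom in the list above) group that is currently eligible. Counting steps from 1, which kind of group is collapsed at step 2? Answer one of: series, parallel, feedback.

Step 1 - reduce the series chain P2, P3
Step 2 - sum the parallel branches P1, (P2*P3)
Step 3 - reduce the series chain (P1+(P2*P3)), P4
Step 4 - close the feedback loop around ((P1+(P2*P3))*P4), P5
The group at step 2 is a parallel group.

Answer: parallel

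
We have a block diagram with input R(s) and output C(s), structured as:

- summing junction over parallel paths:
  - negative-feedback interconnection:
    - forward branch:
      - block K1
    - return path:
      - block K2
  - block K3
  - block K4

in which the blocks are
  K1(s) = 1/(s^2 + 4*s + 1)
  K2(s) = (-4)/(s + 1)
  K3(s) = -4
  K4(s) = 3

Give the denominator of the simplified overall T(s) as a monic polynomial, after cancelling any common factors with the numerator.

First reduce the diagram to T(s).

Step 1. close the feedback loop around K1, K2: (s + 1)/(s^3 + 5*s^2 + 5*s - 3)
Step 2. sum the parallel branches [K1/(1+K1*K2)], K3, K4: (-s^3 - 5*s^2 - 4*s + 4)/(s^3 + 5*s^2 + 5*s - 3)
The result of step 2 is T(s) in lowest terms. Its denominator already has leading coefficient 1, so it is monic as it stands.

Answer: s^3 + 5*s^2 + 5*s - 3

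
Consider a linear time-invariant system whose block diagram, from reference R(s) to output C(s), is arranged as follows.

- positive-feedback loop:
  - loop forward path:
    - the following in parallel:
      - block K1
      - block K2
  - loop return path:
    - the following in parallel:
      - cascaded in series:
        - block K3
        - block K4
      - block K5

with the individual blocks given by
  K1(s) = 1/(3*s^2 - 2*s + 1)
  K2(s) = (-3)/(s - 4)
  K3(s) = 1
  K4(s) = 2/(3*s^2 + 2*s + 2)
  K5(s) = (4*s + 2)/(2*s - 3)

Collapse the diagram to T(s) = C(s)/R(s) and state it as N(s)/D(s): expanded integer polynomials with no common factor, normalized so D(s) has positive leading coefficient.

First reduce the diagram to T(s).

(1) sum the parallel branches K1, K2; result (-9*s^2 + 7*s - 7)/(3*s^3 - 14*s^2 + 9*s - 4)
(2) multiply K3, K4 (series); result 2/(3*s^2 + 2*s + 2)
(3) reduce the parallel group (K3*K4), K5; result (12*s^3 + 14*s^2 + 16*s - 2)/(6*s^3 - 5*s^2 - 2*s - 6)
(4) close the feedback loop around (K1+K2), ((K3*K4)+K5): this yields T(s), and no further normalization is needed

Answer: (-54*s^5 + 87*s^4 - 59*s^3 + 75*s^2 - 28*s + 42)/(18*s^6 + 9*s^5 + 160*s^4 + 71*s^3 + 54*s^2 + 80*s + 10)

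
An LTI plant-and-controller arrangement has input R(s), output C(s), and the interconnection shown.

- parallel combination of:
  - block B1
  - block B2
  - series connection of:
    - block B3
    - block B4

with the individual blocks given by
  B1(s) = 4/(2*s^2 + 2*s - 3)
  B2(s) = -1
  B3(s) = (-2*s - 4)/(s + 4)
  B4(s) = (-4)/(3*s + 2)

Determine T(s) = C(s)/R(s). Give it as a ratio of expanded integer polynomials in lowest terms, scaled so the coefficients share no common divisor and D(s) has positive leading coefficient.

First reduce the diagram to T(s).

[1] cascade B3, B4 gives (8*s + 16)/(3*s^2 + 14*s + 8)
[2] combine B1, B2, (B3*B4) in parallel: this yields T(s), and no further normalization is needed

Answer: (-6*s^4 - 18*s^3 + 25*s^2 + 90*s + 8)/(6*s^4 + 34*s^3 + 35*s^2 - 26*s - 24)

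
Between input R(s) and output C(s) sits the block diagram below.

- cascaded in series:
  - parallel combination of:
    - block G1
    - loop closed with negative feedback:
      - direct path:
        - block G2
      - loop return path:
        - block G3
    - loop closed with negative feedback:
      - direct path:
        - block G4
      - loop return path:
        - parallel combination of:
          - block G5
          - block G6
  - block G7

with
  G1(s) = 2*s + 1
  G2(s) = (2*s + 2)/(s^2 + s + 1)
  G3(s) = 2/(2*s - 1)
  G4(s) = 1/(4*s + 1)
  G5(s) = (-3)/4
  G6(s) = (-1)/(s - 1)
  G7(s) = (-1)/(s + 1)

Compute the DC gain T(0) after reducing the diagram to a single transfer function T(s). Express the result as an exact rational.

Step 1 - feedback reduction of G2, G3, giving (4*s^2 + 2*s - 2)/(2*s^3 + s^2 + 5*s + 3)
Step 2 - reduce the parallel group G5, G6, giving (-3*s - 1)/(4*s - 4)
Step 3 - reduce the feedback loop with forward G4 and return (G5+G6), giving (4*s - 4)/(16*s^2 - 15*s - 5)
Step 4 - parallel reduction of G1, [G2/(1+G2*G3)], [G4/(1+G4*(G5+G6))], giving (64*s^6 + 4*s^5 + 168*s^4 - 41*s^3 - 238*s^2 - 88*s - 17)/(32*s^5 - 14*s^4 + 55*s^3 - 32*s^2 - 70*s - 15)
Step 5 - series reduction of (G1+[G2/(1+G2*G3)]+[G4/(1+G4*(G5+G6))]), G7, giving (-64*s^6 - 4*s^5 - 168*s^4 + 41*s^3 + 238*s^2 + 88*s + 17)/(32*s^6 + 18*s^5 + 41*s^4 + 23*s^3 - 102*s^2 - 85*s - 15)
The step-5 result is T(s). Setting s = 0: T(0) = 17/(-15) = -17/15.

Final answer: -17/15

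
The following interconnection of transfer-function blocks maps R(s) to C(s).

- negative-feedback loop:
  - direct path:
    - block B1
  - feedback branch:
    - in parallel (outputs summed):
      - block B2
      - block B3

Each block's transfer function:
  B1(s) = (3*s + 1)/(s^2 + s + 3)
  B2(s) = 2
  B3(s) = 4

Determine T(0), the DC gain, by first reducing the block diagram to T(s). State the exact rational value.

(1) combine B2, B3 in parallel = 6
(2) reduce the feedback loop with forward B1 and return (B2+B3) = (3*s + 1)/(s^2 + 19*s + 9)
Evaluating the step-2 result (the overall T(s)) at s = 0 gives T(0) = 1/9.

Final answer: 1/9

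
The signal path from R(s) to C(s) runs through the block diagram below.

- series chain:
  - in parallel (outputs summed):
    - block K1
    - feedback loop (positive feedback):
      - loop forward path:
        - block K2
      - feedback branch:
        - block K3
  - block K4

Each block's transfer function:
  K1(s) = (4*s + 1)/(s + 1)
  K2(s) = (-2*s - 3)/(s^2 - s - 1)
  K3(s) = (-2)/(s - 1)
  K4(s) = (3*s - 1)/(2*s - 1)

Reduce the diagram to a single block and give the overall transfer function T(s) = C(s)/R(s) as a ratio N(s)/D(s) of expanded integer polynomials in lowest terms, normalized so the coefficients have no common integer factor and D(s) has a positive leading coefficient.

The answer is (12*s^5 - 31*s^4 - 54*s^3 - 45*s^2 + 16*s + 2)/(2*s^5 - 3*s^4 - 11*s^3 - 12*s^2 - s + 5).

Reasoning:
Step 1. close the feedback loop around K2, K3, giving (-2*s^2 - s + 3)/(s^3 - 2*s^2 - 4*s - 5)
Step 2. sum the parallel branches K1, [K2/(1-K2*K3)], giving (4*s^4 - 9*s^3 - 21*s^2 - 22*s - 2)/(s^4 - s^3 - 6*s^2 - 9*s - 5)
Step 3. cascade (K1+[K2/(1-K2*K3)]), K4 - this is the overall T(s), already in the required normalized form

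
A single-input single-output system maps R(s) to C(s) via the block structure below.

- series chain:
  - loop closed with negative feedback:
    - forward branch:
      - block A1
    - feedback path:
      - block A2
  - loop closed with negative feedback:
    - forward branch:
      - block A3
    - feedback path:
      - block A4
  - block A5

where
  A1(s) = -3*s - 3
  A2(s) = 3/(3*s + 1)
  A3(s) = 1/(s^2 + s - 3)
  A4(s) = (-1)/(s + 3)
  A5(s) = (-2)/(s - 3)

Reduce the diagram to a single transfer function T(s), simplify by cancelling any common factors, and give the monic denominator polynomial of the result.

Reducing step by step:

Step 1. feedback reduction of A1, A2 gives (9*s^2 + 12*s + 3)/(6*s + 8)
Step 2. feedback reduction of A3, A4 gives (s + 3)/(s^3 + 4*s^2 - 10)
Step 3. series reduction of [A1/(1+A1*A2)], [A3/(1+A3*A4)], A5 gives (-9*s^3 - 39*s^2 - 39*s - 9)/(3*s^5 + 7*s^4 - 32*s^3 - 78*s^2 + 50*s + 120)
T(s) is the step-3 result (common factors already cancelled). Leading coefficient of the denominator: 3. Divide through by 3 for the monic polynomial.

Answer: s^5 + 7*s^4/3 - 32*s^3/3 - 26*s^2 + 50*s/3 + 40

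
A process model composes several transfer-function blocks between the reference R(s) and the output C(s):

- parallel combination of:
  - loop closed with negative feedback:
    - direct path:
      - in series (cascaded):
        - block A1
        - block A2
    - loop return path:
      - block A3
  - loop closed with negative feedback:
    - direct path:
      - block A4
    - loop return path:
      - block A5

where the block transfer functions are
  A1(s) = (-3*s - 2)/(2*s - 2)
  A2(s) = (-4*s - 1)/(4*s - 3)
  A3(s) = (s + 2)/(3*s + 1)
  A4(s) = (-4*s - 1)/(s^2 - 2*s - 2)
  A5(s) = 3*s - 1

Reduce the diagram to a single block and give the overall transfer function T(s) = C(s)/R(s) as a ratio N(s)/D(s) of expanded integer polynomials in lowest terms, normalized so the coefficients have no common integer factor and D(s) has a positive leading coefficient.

Step 1. combine A1, A2 in series -> (12*s^2 + 11*s + 2)/(8*s^2 - 14*s + 6)
Step 2. close the feedback loop around (A1*A2), A3 -> (36*s^3 + 45*s^2 + 17*s + 2)/(36*s^3 + s^2 + 28*s + 10)
Step 3. apply the feedback formula to A4, A5 -> (4*s + 1)/(11*s^2 + s + 1)
Step 4. reduce the parallel group [(A1*A2)/(1+(A1*A2)*A3)], [A4/(1+A4*A5)]; the result is T(s) itself (integer coefficients, no common factor, positive leading denominator coefficient)

Final answer: (396*s^5 + 675*s^4 + 308*s^3 + 197*s^2 + 87*s + 12)/(396*s^5 + 47*s^4 + 345*s^3 + 139*s^2 + 38*s + 10)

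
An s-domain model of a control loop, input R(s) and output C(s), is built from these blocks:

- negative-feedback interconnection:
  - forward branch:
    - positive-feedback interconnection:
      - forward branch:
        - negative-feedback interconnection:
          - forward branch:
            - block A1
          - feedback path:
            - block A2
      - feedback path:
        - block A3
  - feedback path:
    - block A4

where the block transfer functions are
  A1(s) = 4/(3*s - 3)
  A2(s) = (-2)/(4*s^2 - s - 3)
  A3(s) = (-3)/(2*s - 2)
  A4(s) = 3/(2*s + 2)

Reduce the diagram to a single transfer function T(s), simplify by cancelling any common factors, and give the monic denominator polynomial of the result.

The answer is s^4 - s^3/4 + 9*s^2/4 + 31*s/12 + 1/12.

Reasoning:
Step 1 - apply the feedback formula to A1, A2, giving (16*s^2 - 4*s - 12)/(12*s^3 - 15*s^2 - 6*s + 1)
Step 2 - apply the feedback formula to [A1/(1+A1*A2)], A3, giving (16*s^2 - 4*s - 12)/(12*s^3 - 15*s^2 + 18*s + 19)
Step 3 - feedback reduction of [[A1/(1+A1*A2)]/(1-[A1/(1+A1*A2)]*A3)], A4, giving (16*s^3 + 12*s^2 - 16*s - 12)/(12*s^4 - 3*s^3 + 27*s^2 + 31*s + 1)
No further cancellation is possible in the step-3 result, so that is T(s). Its denominator becomes monic after dividing by the leading coefficient 12.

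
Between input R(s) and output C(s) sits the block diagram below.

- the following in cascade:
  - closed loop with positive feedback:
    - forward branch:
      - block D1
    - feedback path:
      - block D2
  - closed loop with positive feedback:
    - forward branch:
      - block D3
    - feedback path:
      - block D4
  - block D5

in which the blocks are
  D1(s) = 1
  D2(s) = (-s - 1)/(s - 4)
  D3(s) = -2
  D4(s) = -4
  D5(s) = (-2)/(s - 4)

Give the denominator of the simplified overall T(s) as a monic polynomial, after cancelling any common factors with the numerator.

Answer: s - 3/2

Working:
Step 1 - apply the feedback formula to D1, D2 gives (s - 4)/(2*s - 3)
Step 2 - close the feedback loop around D3, D4 gives 2/7
Step 3 - multiply [D1/(1-D1*D2)], [D3/(1-D3*D4)], D5 (series) gives (-4)/(14*s - 21)
No further cancellation is possible in the step-3 result, so that is T(s). Its denominator becomes monic after dividing by the leading coefficient 14.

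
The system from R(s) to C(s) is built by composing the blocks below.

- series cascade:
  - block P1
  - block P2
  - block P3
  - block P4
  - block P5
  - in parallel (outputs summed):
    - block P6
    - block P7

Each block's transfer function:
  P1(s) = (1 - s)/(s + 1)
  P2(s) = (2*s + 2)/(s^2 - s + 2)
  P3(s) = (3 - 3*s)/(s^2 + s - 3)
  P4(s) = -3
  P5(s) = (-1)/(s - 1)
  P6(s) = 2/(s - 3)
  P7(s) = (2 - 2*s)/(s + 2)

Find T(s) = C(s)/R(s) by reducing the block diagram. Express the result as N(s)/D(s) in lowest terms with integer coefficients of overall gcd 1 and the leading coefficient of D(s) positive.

Reducing step by step:

(1) parallel reduction of P6, P7 = (-2*s^2 + 10*s - 2)/(s^2 - s - 6)
(2) series reduction of P1, P2, P3, P4, P5, (P6+P7) - this is the overall T(s), already in the required normalized form

Answer: (-36*s^3 + 216*s^2 - 216*s + 36)/(s^6 - s^5 - 8*s^4 + 7*s^3 + s^2 - 24*s + 36)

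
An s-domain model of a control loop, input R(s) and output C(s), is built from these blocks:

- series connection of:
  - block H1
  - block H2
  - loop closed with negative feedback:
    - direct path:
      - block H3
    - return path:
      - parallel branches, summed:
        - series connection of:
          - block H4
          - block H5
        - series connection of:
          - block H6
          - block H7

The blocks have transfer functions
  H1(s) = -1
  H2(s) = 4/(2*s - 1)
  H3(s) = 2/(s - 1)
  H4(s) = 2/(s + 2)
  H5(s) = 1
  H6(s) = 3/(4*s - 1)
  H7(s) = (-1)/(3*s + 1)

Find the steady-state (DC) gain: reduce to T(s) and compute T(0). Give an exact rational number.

(1) multiply H4, H5 (series) gives 2/(s + 2)
(2) cascade H6, H7 gives (-3)/(12*s^2 + s - 1)
(3) parallel reduction of (H4*H5), (H6*H7) gives (24*s^2 - s - 8)/(12*s^3 + 25*s^2 + s - 2)
(4) collapse the loop (H3 forward, ((H4*H5)+(H6*H7)) return) gives (24*s^3 + 50*s^2 + 2*s - 4)/(12*s^4 + 13*s^3 + 24*s^2 - 5*s - 14)
(5) combine H1, H2, [H3/(1+H3*((H4*H5)+(H6*H7)))] in series gives (-96*s^3 - 200*s^2 - 8*s + 16)/(24*s^5 + 14*s^4 + 35*s^3 - 34*s^2 - 23*s + 14)
That last expression is T(s); at s = 0 only the constant terms survive, so T(0) = 16/14 = 8/7.

Final answer: 8/7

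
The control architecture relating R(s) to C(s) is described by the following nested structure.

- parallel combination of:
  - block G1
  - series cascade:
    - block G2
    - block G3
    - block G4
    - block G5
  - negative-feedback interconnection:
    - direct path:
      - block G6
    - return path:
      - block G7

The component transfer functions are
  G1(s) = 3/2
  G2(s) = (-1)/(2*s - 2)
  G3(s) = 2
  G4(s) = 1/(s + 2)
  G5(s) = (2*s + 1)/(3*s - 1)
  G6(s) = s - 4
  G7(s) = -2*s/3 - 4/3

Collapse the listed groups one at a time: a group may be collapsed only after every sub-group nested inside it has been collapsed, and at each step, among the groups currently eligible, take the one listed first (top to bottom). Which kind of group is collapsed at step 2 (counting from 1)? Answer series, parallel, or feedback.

Step 1 - cascade G2, G3, G4, G5
Step 2 - close the feedback loop around G6, G7
Step 3 - add G1, (G2*G3*G4*G5), [G6/(1+G6*G7)] (parallel)
The group at step 2 is a feedback group.

Hence the answer: feedback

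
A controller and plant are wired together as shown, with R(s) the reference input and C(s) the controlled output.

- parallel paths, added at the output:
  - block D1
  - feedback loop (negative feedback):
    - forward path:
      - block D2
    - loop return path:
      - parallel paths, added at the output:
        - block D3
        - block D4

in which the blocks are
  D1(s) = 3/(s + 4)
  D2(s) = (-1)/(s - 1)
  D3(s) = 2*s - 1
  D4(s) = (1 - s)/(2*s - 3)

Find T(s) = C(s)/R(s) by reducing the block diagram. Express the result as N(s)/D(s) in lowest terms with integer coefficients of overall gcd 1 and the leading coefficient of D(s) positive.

Reducing step by step:

Step 1 - parallel reduction of D3, D4: (4*s^2 - 9*s + 4)/(2*s - 3)
Step 2 - apply the feedback formula to D2, (D3+D4): (2*s - 3)/(2*s^2 - 4*s + 1)
Step 3 - reduce the parallel group D1, [D2/(1+D2*(D3+D4))]: this yields T(s), and no further normalization is needed

Answer: (8*s^2 - 7*s - 9)/(2*s^3 + 4*s^2 - 15*s + 4)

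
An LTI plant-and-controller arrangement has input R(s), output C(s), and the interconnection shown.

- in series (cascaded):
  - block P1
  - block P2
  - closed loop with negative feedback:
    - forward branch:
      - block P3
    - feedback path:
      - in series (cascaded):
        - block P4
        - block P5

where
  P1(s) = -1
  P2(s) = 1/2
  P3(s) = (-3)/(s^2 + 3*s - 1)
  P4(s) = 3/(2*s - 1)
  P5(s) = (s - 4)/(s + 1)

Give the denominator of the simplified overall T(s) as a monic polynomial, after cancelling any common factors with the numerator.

Step 1: cascade P4, P5 gives (3*s - 12)/(2*s^2 + s - 1)
Step 2: collapse the loop (P3 forward, (P4*P5) return) gives (-6*s^2 - 3*s + 3)/(2*s^4 + 7*s^3 - 13*s + 37)
Step 3: multiply P1, P2, [P3/(1+P3*(P4*P5))] (series) gives (6*s^2 + 3*s - 3)/(4*s^4 + 14*s^3 - 26*s + 74)
No further cancellation is possible in the step-3 result, so that is T(s). Its denominator becomes monic after dividing by the leading coefficient 4.

Final answer: s^4 + 7*s^3/2 - 13*s/2 + 37/2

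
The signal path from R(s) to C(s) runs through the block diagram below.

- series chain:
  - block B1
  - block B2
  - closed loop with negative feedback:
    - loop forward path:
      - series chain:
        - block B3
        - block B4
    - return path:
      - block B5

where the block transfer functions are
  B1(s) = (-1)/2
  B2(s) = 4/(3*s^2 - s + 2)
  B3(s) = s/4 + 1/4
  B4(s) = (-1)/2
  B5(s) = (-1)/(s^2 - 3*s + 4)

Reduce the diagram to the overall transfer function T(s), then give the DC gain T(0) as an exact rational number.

Step 1. reduce the series chain B3, B4 gives -s/8 - 1/8
Step 2. collapse the loop ((B3*B4) forward, B5 return) gives (-s^3 + 2*s^2 - s - 4)/(8*s^2 - 23*s + 33)
Step 3. cascade B1, B2, [(B3*B4)/(1+(B3*B4)*B5)] gives (2*s^3 - 4*s^2 + 2*s + 8)/(24*s^4 - 77*s^3 + 138*s^2 - 79*s + 66)
Evaluating the step-3 result (the overall T(s)) at s = 0 gives T(0) = 8/66 = 4/33.

Therefore the answer is 4/33.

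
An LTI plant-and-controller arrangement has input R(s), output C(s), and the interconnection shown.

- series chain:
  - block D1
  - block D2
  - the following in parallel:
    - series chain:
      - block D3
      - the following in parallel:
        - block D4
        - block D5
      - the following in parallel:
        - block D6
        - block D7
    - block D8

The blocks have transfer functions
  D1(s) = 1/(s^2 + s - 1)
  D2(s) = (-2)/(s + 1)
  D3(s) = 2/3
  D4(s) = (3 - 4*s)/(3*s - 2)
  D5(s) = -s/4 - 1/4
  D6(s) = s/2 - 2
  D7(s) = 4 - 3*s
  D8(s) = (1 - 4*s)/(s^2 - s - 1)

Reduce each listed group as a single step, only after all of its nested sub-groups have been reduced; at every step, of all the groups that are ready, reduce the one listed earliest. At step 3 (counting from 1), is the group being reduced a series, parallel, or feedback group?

[1] parallel reduction of D4, D5
[2] combine D6, D7 in parallel
[3] series reduction of D3, (D4+D5), (D6+D7)
[4] parallel reduction of (D3*(D4+D5)*(D6+D7)), D8
[5] combine D1, D2, ((D3*(D4+D5)*(D6+D7))+D8) in series
At step 3 the group reduced is series.

Hence the answer: series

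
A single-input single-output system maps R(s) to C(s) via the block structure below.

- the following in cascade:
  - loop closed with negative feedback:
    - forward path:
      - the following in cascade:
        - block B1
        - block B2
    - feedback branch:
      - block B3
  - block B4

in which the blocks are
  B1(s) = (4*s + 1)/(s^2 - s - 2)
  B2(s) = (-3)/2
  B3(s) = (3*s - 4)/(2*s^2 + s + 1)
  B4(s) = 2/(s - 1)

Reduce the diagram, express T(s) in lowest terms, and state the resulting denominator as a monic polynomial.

Step 1 - combine B1, B2 in series = (-12*s - 3)/(2*s^2 - 2*s - 4)
Step 2 - apply the feedback formula to (B1*B2), B3 = (-24*s^3 - 18*s^2 - 15*s - 3)/(4*s^4 - 2*s^3 - 44*s^2 + 33*s + 8)
Step 3 - combine [(B1*B2)/(1+(B1*B2)*B3)], B4 in series = (-48*s^3 - 36*s^2 - 30*s - 6)/(4*s^5 - 6*s^4 - 42*s^3 + 77*s^2 - 25*s - 8)
The result of step 3 is T(s) in lowest terms. Its denominator has leading coefficient 4; dividing the denominator through by 4 makes it monic.

Therefore the answer is s^5 - 3*s^4/2 - 21*s^3/2 + 77*s^2/4 - 25*s/4 - 2.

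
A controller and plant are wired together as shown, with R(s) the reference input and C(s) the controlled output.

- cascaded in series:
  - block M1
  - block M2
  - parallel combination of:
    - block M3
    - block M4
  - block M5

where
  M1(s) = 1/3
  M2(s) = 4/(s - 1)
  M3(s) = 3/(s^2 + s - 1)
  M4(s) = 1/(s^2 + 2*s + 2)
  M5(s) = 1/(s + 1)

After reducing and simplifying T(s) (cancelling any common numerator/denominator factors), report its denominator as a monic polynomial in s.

[1] parallel reduction of M3, M4 gives (4*s^2 + 7*s + 5)/(s^4 + 3*s^3 + 3*s^2 - 2)
[2] cascade M1, M2, (M3+M4), M5 gives (16*s^2 + 28*s + 20)/(3*s^6 + 9*s^5 + 6*s^4 - 9*s^3 - 15*s^2 + 6)
The result of step 2 is T(s) in lowest terms. Its denominator has leading coefficient 3; dividing the denominator through by 3 makes it monic.

Answer: s^6 + 3*s^5 + 2*s^4 - 3*s^3 - 5*s^2 + 2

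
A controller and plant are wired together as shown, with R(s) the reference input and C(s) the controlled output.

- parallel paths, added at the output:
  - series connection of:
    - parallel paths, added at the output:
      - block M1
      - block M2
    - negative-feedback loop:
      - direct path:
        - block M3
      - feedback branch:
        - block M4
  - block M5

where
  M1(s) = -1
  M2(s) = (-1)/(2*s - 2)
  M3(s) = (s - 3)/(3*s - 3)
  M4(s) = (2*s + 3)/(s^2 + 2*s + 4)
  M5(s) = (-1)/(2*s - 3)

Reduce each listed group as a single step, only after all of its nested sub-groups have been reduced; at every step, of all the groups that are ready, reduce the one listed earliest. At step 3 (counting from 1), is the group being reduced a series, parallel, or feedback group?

1. parallel reduction of M1, M2
2. apply the feedback formula to M3, M4
3. cascade (M1+M2), [M3/(1+M3*M4)]
4. combine ((M1+M2)*[M3/(1+M3*M4)]), M5 in parallel
The group at step 3 is a series group.

Hence the answer: series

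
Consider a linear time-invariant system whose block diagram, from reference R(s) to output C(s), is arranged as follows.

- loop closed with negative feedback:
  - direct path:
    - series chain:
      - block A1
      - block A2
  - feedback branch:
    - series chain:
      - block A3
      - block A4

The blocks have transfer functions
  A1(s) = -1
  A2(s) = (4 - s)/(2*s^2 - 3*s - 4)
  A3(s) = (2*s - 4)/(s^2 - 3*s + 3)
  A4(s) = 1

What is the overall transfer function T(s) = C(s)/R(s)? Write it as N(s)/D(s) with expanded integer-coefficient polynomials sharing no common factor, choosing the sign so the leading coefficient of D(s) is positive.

(1) reduce the series chain A1, A2, giving (s - 4)/(2*s^2 - 3*s - 4)
(2) cascade A3, A4, giving (2*s - 4)/(s^2 - 3*s + 3)
(3) reduce the feedback loop with forward (A1*A2) and return (A3*A4): this yields T(s), and no further normalization is needed

Answer: (s^3 - 7*s^2 + 15*s - 12)/(2*s^4 - 9*s^3 + 13*s^2 - 9*s + 4)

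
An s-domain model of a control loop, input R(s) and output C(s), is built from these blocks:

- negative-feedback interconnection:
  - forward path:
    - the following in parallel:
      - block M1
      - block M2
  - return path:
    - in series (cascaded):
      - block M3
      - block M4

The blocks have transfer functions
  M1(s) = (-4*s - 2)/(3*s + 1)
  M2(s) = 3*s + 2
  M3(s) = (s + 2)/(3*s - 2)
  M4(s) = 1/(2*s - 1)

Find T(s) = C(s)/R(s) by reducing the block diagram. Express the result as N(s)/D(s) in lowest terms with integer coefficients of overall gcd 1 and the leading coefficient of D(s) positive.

The answer is (54*s^4 - 33*s^3 - 17*s^2 + 10*s)/(27*s^3 + 8*s^2 + 9*s + 2).

Reasoning:
1. sum the parallel branches M1, M2; result (9*s^2 + 5*s)/(3*s + 1)
2. reduce the series chain M3, M4; result (s + 2)/(6*s^2 - 7*s + 2)
3. apply the feedback formula to (M1+M2), (M3*M4) - this is the overall T(s), already in the required normalized form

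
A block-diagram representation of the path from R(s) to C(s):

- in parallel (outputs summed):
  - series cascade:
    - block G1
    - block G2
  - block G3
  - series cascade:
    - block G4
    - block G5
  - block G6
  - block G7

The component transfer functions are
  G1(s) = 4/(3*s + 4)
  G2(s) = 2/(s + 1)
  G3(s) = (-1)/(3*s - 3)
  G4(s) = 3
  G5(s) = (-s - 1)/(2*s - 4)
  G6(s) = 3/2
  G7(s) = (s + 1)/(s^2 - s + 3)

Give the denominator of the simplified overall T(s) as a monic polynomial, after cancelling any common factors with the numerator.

Step 1 - series reduction of G1, G2; result 8/(3*s^2 + 7*s + 4)
Step 2 - series reduction of G4, G5; result (-3*s - 3)/(2*s - 4)
Step 3 - combine (G1*G2), G3, (G4*G5), G6, G7 in parallel; result (-69*s^5 + 31*s^4 - 320*s^3 + 23*s^2 - 289*s + 708)/(18*s^6 - 30*s^5 + 42*s^3 - 162*s^2 - 12*s + 144)
No further cancellation is possible in the step-3 result, so that is T(s). Its denominator becomes monic after dividing by the leading coefficient 18.

Therefore the answer is s^6 - 5*s^5/3 + 7*s^3/3 - 9*s^2 - 2*s/3 + 8.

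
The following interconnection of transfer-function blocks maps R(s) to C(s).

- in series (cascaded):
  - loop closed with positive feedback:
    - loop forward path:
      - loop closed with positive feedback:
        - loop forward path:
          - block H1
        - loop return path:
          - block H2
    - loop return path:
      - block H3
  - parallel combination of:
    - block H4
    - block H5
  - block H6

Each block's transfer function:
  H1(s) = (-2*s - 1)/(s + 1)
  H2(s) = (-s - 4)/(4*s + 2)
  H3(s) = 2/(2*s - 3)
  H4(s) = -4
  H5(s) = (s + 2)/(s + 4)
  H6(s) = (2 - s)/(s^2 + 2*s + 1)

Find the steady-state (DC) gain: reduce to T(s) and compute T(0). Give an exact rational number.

Step 1. collapse the loop (H1 forward, H2 return) -> (-4*s - 2)/(s - 2)
Step 2. collapse the loop ([H1/(1-H1*H2)] forward, H3 return) -> (-8*s^2 + 8*s + 6)/(2*s^2 + s + 10)
Step 3. reduce the parallel group H4, H5 -> (-3*s - 14)/(s + 4)
Step 4. reduce the series chain [[H1/(1-H1*H2)]/(1-[H1/(1-H1*H2)]*H3)], (H4+H5), H6 -> (-24*s^4 - 40*s^3 + 306*s^2 - 176*s - 168)/(2*s^5 + 13*s^4 + 34*s^3 + 77*s^2 + 94*s + 40)
DC gain: substitute s = 0 into T(s) from step 4: T(0) = -168/40 = -21/5.

Final answer: -21/5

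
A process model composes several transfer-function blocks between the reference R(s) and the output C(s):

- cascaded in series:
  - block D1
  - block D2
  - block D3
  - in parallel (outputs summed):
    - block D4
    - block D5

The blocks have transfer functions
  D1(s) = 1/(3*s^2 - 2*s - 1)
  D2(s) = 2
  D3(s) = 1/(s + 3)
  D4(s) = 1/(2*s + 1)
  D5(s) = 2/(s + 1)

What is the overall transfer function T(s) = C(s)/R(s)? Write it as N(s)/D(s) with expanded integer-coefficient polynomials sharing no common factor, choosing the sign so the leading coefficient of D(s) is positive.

Answer: (10*s + 6)/(6*s^5 + 23*s^4 + 10*s^3 - 20*s^2 - 16*s - 3)

Working:
Step 1. parallel reduction of D4, D5 -> (5*s + 3)/(2*s^2 + 3*s + 1)
Step 2. cascade D1, D2, D3, (D4+D5) - this is the overall T(s), already in the required normalized form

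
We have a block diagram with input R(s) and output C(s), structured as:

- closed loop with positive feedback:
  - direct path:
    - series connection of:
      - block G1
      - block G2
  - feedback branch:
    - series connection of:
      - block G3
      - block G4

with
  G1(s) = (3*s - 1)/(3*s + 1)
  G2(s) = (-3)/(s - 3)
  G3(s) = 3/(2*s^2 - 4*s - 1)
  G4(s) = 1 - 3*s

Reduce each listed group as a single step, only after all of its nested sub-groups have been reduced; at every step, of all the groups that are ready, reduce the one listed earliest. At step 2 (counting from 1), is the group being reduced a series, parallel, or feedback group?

Reducing step by step:

(1) combine G1, G2 in series
(2) reduce the series chain G3, G4
(3) collapse the loop ((G1*G2) forward, (G3*G4) return)
The group at step 2 is a series group.

Answer: series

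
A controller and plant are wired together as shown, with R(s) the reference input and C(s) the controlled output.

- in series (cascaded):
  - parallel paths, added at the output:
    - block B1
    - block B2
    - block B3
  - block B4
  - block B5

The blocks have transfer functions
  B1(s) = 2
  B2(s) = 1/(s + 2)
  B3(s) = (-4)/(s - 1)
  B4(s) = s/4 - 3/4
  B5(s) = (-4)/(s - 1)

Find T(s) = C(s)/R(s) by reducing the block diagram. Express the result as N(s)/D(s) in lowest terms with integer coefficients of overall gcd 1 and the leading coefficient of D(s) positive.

First reduce the diagram to T(s).

Step 1. reduce the parallel group B1, B2, B3: (2*s^2 - s - 13)/(s^2 + s - 2)
Step 2. reduce the series chain (B1+B2+B3), B4, B5; the result is T(s) itself (integer coefficients, no common factor, positive leading denominator coefficient)

Answer: (-2*s^3 + 7*s^2 + 10*s - 39)/(s^3 - 3*s + 2)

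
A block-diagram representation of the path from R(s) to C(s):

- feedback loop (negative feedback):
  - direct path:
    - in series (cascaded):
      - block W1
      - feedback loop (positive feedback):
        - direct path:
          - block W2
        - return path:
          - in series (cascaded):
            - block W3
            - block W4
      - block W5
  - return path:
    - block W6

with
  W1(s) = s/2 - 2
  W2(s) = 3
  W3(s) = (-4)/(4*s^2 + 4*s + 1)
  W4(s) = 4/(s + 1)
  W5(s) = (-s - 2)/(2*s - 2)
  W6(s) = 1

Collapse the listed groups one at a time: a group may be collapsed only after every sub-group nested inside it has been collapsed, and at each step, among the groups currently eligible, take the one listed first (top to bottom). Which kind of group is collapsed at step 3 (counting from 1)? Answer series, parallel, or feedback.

[1] series reduction of W3, W4
[2] feedback reduction of W2, (W3*W4)
[3] series reduction of W1, [W2/(1-W2*(W3*W4))], W5
[4] apply the feedback formula to (W1*[W2/(1-W2*(W3*W4))]*W5), W6
Step 3: series.

Answer: series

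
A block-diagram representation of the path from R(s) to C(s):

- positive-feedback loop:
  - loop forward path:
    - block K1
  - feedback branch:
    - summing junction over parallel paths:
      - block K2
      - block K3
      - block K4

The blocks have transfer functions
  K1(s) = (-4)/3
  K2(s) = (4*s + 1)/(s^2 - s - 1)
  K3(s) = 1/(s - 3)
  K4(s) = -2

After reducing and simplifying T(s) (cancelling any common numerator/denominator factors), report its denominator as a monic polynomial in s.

Reducing step by step:

[1] sum the parallel branches K2, K3, K4 = (-2*s^3 + 13*s^2 - 16*s - 10)/(s^3 - 4*s^2 + 2*s + 3)
[2] reduce the feedback loop with forward K1 and return (K2+K3+K4) = (4*s^3 - 16*s^2 + 8*s + 12)/(5*s^3 - 40*s^2 + 58*s + 31)
No further cancellation is possible in the step-2 result, so that is T(s). Its denominator becomes monic after dividing by the leading coefficient 5.

Answer: s^3 - 8*s^2 + 58*s/5 + 31/5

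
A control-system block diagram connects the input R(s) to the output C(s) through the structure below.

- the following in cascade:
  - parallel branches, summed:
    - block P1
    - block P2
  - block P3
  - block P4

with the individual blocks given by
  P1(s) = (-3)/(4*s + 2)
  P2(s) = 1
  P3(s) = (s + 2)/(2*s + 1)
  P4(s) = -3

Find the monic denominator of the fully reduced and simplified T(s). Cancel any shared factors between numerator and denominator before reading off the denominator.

Answer: s^2 + s + 1/4

Working:
1. combine P1, P2 in parallel: (4*s - 1)/(4*s + 2)
2. combine (P1+P2), P3, P4 in series: (-12*s^2 - 21*s + 6)/(8*s^2 + 8*s + 2)
That last expression is T(s), already simplified. Scaling its denominator by 1/8 (the reciprocal of the leading coefficient) yields the monic denominator.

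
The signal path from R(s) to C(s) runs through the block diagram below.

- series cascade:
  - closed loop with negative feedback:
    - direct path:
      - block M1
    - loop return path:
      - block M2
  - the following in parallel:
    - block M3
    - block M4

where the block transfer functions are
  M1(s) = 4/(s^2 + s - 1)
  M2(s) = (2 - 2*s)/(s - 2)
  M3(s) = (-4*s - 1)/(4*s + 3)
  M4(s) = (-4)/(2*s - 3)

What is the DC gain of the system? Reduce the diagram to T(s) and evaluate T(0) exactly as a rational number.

(1) feedback reduction of M1, M2 -> (4*s - 8)/(s^3 - s^2 - 11*s + 10)
(2) sum the parallel branches M3, M4 -> (-8*s^2 - 6*s - 9)/(8*s^2 - 6*s - 9)
(3) cascade [M1/(1+M1*M2)], (M3+M4) -> (-32*s^3 + 40*s^2 + 12*s + 72)/(8*s^5 - 14*s^4 - 91*s^3 + 155*s^2 + 39*s - 90)
Evaluating the step-3 result (the overall T(s)) at s = 0 gives T(0) = 72/(-90) = -4/5.

Final answer: -4/5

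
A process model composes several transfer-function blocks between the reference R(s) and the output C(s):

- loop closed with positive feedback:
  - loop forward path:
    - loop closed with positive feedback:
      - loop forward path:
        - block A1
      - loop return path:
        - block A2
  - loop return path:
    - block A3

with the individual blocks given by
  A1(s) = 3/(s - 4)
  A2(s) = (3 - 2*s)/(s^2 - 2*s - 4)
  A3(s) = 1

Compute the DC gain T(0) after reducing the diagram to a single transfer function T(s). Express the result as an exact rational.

1. apply the feedback formula to A1, A2; result (3*s^2 - 6*s - 12)/(s^3 - 6*s^2 + 10*s + 7)
2. apply the feedback formula to [A1/(1-A1*A2)], A3; result (3*s^2 - 6*s - 12)/(s^3 - 9*s^2 + 16*s + 19)
DC gain: substitute s = 0 into T(s) from step 2: T(0) = -12/19.

Therefore the answer is -12/19.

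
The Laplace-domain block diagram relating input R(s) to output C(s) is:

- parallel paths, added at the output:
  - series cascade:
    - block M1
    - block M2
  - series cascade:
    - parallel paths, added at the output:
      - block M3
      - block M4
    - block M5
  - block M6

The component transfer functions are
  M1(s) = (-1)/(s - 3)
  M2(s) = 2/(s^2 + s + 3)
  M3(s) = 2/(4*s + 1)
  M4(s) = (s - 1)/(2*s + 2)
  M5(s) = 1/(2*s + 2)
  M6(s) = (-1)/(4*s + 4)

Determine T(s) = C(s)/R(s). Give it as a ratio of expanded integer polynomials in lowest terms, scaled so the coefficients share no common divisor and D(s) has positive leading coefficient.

Answer: (-2*s^4 - 11*s^3 - 38*s^2 - 6*s - 13)/(8*s^6 + 2*s^5 - 24*s^4 - 94*s^3 - 166*s^2 - 108*s - 18)

Working:
Step 1. series reduction of M1, M2; result (-2)/(s^3 - 2*s^2 - 9)
Step 2. reduce the parallel group M3, M4; result (4*s^2 + s + 3)/(8*s^2 + 10*s + 2)
Step 3. multiply (M3+M4), M5 (series); result (4*s^2 + s + 3)/(16*s^3 + 36*s^2 + 24*s + 4)
Step 4. combine (M1*M2), ((M3+M4)*M5), M6 in parallel, which is the overall transfer function T(s) = C(s)/R(s) in lowest terms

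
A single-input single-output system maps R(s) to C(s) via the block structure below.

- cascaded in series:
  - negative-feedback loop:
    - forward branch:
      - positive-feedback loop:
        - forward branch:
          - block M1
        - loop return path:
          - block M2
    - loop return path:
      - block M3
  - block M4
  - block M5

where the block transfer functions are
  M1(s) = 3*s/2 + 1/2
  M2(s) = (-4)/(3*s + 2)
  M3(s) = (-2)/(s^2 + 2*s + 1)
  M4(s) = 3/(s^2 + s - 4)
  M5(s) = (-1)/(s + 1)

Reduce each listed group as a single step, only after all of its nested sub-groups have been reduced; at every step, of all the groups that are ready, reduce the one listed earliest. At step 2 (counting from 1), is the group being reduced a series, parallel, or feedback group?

Step 1: close the feedback loop around M1, M2
Step 2: feedback reduction of [M1/(1-M1*M2)], M3
Step 3: combine [[M1/(1-M1*M2)]/(1+[M1/(1-M1*M2)]*M3)], M4, M5 in series
Step 2: feedback.

Answer: feedback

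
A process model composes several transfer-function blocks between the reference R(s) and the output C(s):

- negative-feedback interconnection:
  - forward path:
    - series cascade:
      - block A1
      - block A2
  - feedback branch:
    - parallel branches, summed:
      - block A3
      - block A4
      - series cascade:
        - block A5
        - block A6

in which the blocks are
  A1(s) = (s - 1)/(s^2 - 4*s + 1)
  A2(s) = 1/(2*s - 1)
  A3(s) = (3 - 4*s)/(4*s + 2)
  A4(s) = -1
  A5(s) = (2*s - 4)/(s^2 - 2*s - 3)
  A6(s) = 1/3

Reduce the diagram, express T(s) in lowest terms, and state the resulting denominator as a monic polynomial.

The answer is s^6 - 6*s^5 + 19*s^4/4 + 359*s^3/24 - 113*s^2/24 - 131*s/24 + 35/24.

Reasoning:
Step 1. reduce the series chain A1, A2 = (s - 1)/(2*s^3 - 9*s^2 + 6*s - 1)
Step 2. combine A5, A6 in series = (2*s - 4)/(3*s^2 - 6*s - 9)
Step 3. combine A3, A4, (A5*A6) in parallel = (-24*s^3 + 59*s^2 + 54*s - 17)/(12*s^3 - 18*s^2 - 48*s - 18)
Step 4. reduce the feedback loop with forward (A1*A2) and return (A3+A4+(A5*A6)) = (12*s^4 - 30*s^3 - 30*s^2 + 30*s + 18)/(24*s^6 - 144*s^5 + 114*s^4 + 359*s^3 - 113*s^2 - 131*s + 35)
That last expression is T(s), already simplified. Scaling its denominator by 1/24 (the reciprocal of the leading coefficient) yields the monic denominator.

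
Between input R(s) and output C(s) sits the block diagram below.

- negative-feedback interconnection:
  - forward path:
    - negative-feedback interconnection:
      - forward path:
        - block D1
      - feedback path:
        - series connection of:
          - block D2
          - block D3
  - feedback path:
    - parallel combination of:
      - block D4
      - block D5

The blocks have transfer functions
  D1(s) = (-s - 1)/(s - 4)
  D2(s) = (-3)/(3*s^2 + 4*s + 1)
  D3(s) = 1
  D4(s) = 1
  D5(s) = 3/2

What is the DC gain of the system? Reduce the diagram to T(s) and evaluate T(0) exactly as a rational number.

(1) reduce the series chain D2, D3 gives (-3)/(3*s^2 + 4*s + 1)
(2) collapse the loop (D1 forward, (D2*D3) return) gives (-3*s^2 - 4*s - 1)/(3*s^2 - 11*s - 1)
(3) parallel reduction of D4, D5 gives 5/2
(4) feedback reduction of [D1/(1+D1*(D2*D3))], (D4+D5) gives (6*s^2 + 8*s + 2)/(9*s^2 + 42*s + 7)
Step 4 gives the overall T(s). Then T(0) = 2/7.

Hence the answer: 2/7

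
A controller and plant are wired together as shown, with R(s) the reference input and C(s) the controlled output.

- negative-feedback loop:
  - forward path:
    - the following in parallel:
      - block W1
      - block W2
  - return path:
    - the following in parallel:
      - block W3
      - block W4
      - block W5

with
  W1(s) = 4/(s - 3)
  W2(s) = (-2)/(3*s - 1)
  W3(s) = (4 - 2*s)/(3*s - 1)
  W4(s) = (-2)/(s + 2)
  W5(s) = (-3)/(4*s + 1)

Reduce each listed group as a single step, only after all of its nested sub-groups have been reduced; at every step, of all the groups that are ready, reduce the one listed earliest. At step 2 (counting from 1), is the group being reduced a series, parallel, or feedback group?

Step 1. reduce the parallel group W1, W2
Step 2. sum the parallel branches W3, W4, W5
Step 3. close the feedback loop around (W1+W2), (W3+W4+W5)
At step 2 the group reduced is parallel.

Final answer: parallel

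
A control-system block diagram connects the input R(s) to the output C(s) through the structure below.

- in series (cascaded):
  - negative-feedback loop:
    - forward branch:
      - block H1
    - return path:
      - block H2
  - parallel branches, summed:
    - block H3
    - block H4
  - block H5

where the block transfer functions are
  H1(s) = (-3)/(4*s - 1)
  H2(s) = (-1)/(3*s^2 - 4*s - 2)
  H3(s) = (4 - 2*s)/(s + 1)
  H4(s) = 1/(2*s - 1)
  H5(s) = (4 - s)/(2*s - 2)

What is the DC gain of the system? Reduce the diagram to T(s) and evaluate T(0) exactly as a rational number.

Step 1 - close the feedback loop around H1, H2 -> (-9*s^2 + 12*s + 6)/(12*s^3 - 19*s^2 - 4*s + 5)
Step 2 - parallel reduction of H3, H4 -> (-4*s^2 + 11*s - 3)/(2*s^2 + s - 1)
Step 3 - reduce the series chain [H1/(1+H1*H2)], (H3+H4), H5 -> (-36*s^5 + 291*s^4 - 723*s^3 + 510*s^2 + 138*s - 72)/(48*s^6 - 100*s^5 - 26*s^4 + 128*s^3 - 32*s^2 - 28*s + 10)
That last expression is T(s); at s = 0 only the constant terms survive, so T(0) = -72/10 = -36/5.

Answer: -36/5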